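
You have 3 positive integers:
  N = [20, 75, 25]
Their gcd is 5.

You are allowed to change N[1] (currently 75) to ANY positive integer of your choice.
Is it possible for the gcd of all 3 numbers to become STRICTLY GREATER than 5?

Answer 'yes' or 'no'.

Current gcd = 5
gcd of all OTHER numbers (without N[1]=75): gcd([20, 25]) = 5
The new gcd after any change is gcd(5, new_value).
This can be at most 5.
Since 5 = old gcd 5, the gcd can only stay the same or decrease.

Answer: no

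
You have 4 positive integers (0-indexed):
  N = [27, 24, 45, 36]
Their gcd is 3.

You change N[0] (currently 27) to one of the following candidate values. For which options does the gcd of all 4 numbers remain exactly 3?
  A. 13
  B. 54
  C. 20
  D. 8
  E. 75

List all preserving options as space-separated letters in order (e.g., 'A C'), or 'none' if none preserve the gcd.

Answer: B E

Derivation:
Old gcd = 3; gcd of others (without N[0]) = 3
New gcd for candidate v: gcd(3, v). Preserves old gcd iff gcd(3, v) = 3.
  Option A: v=13, gcd(3,13)=1 -> changes
  Option B: v=54, gcd(3,54)=3 -> preserves
  Option C: v=20, gcd(3,20)=1 -> changes
  Option D: v=8, gcd(3,8)=1 -> changes
  Option E: v=75, gcd(3,75)=3 -> preserves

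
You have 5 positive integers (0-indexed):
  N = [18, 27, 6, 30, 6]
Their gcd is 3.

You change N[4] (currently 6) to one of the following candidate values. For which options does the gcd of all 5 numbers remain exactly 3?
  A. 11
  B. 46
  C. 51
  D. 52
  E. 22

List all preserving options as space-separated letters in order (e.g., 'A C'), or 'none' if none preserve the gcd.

Old gcd = 3; gcd of others (without N[4]) = 3
New gcd for candidate v: gcd(3, v). Preserves old gcd iff gcd(3, v) = 3.
  Option A: v=11, gcd(3,11)=1 -> changes
  Option B: v=46, gcd(3,46)=1 -> changes
  Option C: v=51, gcd(3,51)=3 -> preserves
  Option D: v=52, gcd(3,52)=1 -> changes
  Option E: v=22, gcd(3,22)=1 -> changes

Answer: C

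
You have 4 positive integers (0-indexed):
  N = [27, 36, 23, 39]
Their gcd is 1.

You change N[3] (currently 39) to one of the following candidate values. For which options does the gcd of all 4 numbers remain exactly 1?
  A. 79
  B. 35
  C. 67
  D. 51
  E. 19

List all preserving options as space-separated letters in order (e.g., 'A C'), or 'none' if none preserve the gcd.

Answer: A B C D E

Derivation:
Old gcd = 1; gcd of others (without N[3]) = 1
New gcd for candidate v: gcd(1, v). Preserves old gcd iff gcd(1, v) = 1.
  Option A: v=79, gcd(1,79)=1 -> preserves
  Option B: v=35, gcd(1,35)=1 -> preserves
  Option C: v=67, gcd(1,67)=1 -> preserves
  Option D: v=51, gcd(1,51)=1 -> preserves
  Option E: v=19, gcd(1,19)=1 -> preserves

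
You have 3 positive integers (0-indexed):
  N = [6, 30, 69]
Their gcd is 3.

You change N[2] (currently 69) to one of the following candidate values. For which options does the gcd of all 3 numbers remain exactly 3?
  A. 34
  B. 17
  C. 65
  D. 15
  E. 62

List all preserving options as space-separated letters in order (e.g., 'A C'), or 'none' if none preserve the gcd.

Answer: D

Derivation:
Old gcd = 3; gcd of others (without N[2]) = 6
New gcd for candidate v: gcd(6, v). Preserves old gcd iff gcd(6, v) = 3.
  Option A: v=34, gcd(6,34)=2 -> changes
  Option B: v=17, gcd(6,17)=1 -> changes
  Option C: v=65, gcd(6,65)=1 -> changes
  Option D: v=15, gcd(6,15)=3 -> preserves
  Option E: v=62, gcd(6,62)=2 -> changes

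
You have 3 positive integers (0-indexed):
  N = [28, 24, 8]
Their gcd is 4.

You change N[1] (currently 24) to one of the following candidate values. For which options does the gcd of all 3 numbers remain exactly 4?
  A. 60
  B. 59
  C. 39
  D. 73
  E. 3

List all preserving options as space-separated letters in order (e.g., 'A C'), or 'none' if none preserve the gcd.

Old gcd = 4; gcd of others (without N[1]) = 4
New gcd for candidate v: gcd(4, v). Preserves old gcd iff gcd(4, v) = 4.
  Option A: v=60, gcd(4,60)=4 -> preserves
  Option B: v=59, gcd(4,59)=1 -> changes
  Option C: v=39, gcd(4,39)=1 -> changes
  Option D: v=73, gcd(4,73)=1 -> changes
  Option E: v=3, gcd(4,3)=1 -> changes

Answer: A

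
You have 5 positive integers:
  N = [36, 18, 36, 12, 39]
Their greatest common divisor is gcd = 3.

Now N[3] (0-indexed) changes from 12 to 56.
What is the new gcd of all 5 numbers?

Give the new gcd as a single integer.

Answer: 1

Derivation:
Numbers: [36, 18, 36, 12, 39], gcd = 3
Change: index 3, 12 -> 56
gcd of the OTHER numbers (without index 3): gcd([36, 18, 36, 39]) = 3
New gcd = gcd(g_others, new_val) = gcd(3, 56) = 1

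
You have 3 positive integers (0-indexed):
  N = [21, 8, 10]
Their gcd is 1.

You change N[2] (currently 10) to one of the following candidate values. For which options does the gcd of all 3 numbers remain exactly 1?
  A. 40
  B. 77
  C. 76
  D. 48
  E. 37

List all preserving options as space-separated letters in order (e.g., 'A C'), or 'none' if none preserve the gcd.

Answer: A B C D E

Derivation:
Old gcd = 1; gcd of others (without N[2]) = 1
New gcd for candidate v: gcd(1, v). Preserves old gcd iff gcd(1, v) = 1.
  Option A: v=40, gcd(1,40)=1 -> preserves
  Option B: v=77, gcd(1,77)=1 -> preserves
  Option C: v=76, gcd(1,76)=1 -> preserves
  Option D: v=48, gcd(1,48)=1 -> preserves
  Option E: v=37, gcd(1,37)=1 -> preserves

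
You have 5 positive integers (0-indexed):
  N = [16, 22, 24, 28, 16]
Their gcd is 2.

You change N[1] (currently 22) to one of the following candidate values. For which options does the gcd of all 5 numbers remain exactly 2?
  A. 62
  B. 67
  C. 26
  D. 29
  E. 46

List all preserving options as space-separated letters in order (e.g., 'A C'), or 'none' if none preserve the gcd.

Answer: A C E

Derivation:
Old gcd = 2; gcd of others (without N[1]) = 4
New gcd for candidate v: gcd(4, v). Preserves old gcd iff gcd(4, v) = 2.
  Option A: v=62, gcd(4,62)=2 -> preserves
  Option B: v=67, gcd(4,67)=1 -> changes
  Option C: v=26, gcd(4,26)=2 -> preserves
  Option D: v=29, gcd(4,29)=1 -> changes
  Option E: v=46, gcd(4,46)=2 -> preserves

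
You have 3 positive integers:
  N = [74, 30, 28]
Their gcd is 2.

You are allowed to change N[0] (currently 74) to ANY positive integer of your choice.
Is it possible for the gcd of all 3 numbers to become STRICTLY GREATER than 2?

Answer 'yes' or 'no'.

Answer: no

Derivation:
Current gcd = 2
gcd of all OTHER numbers (without N[0]=74): gcd([30, 28]) = 2
The new gcd after any change is gcd(2, new_value).
This can be at most 2.
Since 2 = old gcd 2, the gcd can only stay the same or decrease.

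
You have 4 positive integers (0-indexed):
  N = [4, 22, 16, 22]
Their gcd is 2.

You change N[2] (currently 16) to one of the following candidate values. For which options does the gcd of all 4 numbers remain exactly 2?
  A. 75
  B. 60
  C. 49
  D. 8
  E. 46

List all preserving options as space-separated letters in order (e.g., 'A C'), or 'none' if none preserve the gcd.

Answer: B D E

Derivation:
Old gcd = 2; gcd of others (without N[2]) = 2
New gcd for candidate v: gcd(2, v). Preserves old gcd iff gcd(2, v) = 2.
  Option A: v=75, gcd(2,75)=1 -> changes
  Option B: v=60, gcd(2,60)=2 -> preserves
  Option C: v=49, gcd(2,49)=1 -> changes
  Option D: v=8, gcd(2,8)=2 -> preserves
  Option E: v=46, gcd(2,46)=2 -> preserves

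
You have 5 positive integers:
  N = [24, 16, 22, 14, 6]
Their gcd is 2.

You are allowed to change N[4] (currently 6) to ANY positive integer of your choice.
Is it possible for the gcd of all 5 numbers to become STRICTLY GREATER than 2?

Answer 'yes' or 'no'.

Current gcd = 2
gcd of all OTHER numbers (without N[4]=6): gcd([24, 16, 22, 14]) = 2
The new gcd after any change is gcd(2, new_value).
This can be at most 2.
Since 2 = old gcd 2, the gcd can only stay the same or decrease.

Answer: no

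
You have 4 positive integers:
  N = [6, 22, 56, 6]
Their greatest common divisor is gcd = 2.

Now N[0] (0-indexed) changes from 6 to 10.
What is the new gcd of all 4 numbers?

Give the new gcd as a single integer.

Answer: 2

Derivation:
Numbers: [6, 22, 56, 6], gcd = 2
Change: index 0, 6 -> 10
gcd of the OTHER numbers (without index 0): gcd([22, 56, 6]) = 2
New gcd = gcd(g_others, new_val) = gcd(2, 10) = 2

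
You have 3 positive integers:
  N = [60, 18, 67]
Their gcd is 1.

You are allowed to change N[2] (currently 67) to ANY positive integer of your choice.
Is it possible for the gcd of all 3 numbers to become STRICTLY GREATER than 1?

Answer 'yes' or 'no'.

Answer: yes

Derivation:
Current gcd = 1
gcd of all OTHER numbers (without N[2]=67): gcd([60, 18]) = 6
The new gcd after any change is gcd(6, new_value).
This can be at most 6.
Since 6 > old gcd 1, the gcd CAN increase (e.g., set N[2] = 6).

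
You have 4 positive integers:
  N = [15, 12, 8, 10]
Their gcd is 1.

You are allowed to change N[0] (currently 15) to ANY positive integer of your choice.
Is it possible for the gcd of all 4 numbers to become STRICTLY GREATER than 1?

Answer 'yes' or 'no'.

Answer: yes

Derivation:
Current gcd = 1
gcd of all OTHER numbers (without N[0]=15): gcd([12, 8, 10]) = 2
The new gcd after any change is gcd(2, new_value).
This can be at most 2.
Since 2 > old gcd 1, the gcd CAN increase (e.g., set N[0] = 2).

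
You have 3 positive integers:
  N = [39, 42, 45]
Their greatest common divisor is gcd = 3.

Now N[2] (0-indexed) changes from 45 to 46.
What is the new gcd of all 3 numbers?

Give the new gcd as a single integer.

Answer: 1

Derivation:
Numbers: [39, 42, 45], gcd = 3
Change: index 2, 45 -> 46
gcd of the OTHER numbers (without index 2): gcd([39, 42]) = 3
New gcd = gcd(g_others, new_val) = gcd(3, 46) = 1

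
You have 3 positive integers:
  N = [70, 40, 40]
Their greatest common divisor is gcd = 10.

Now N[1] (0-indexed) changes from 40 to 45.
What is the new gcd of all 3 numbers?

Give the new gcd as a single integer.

Answer: 5

Derivation:
Numbers: [70, 40, 40], gcd = 10
Change: index 1, 40 -> 45
gcd of the OTHER numbers (without index 1): gcd([70, 40]) = 10
New gcd = gcd(g_others, new_val) = gcd(10, 45) = 5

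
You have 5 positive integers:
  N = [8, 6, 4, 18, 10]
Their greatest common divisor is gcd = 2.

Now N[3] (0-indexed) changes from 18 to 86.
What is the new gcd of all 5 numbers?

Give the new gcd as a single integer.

Answer: 2

Derivation:
Numbers: [8, 6, 4, 18, 10], gcd = 2
Change: index 3, 18 -> 86
gcd of the OTHER numbers (without index 3): gcd([8, 6, 4, 10]) = 2
New gcd = gcd(g_others, new_val) = gcd(2, 86) = 2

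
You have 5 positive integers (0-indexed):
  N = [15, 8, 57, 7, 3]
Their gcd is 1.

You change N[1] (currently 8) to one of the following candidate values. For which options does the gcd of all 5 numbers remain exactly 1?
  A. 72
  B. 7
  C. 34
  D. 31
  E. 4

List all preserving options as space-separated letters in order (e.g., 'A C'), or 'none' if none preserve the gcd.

Answer: A B C D E

Derivation:
Old gcd = 1; gcd of others (without N[1]) = 1
New gcd for candidate v: gcd(1, v). Preserves old gcd iff gcd(1, v) = 1.
  Option A: v=72, gcd(1,72)=1 -> preserves
  Option B: v=7, gcd(1,7)=1 -> preserves
  Option C: v=34, gcd(1,34)=1 -> preserves
  Option D: v=31, gcd(1,31)=1 -> preserves
  Option E: v=4, gcd(1,4)=1 -> preserves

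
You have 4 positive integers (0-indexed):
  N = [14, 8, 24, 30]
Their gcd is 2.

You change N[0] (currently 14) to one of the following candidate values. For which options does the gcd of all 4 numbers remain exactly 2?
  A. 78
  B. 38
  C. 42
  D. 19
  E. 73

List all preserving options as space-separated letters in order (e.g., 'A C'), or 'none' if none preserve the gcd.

Answer: A B C

Derivation:
Old gcd = 2; gcd of others (without N[0]) = 2
New gcd for candidate v: gcd(2, v). Preserves old gcd iff gcd(2, v) = 2.
  Option A: v=78, gcd(2,78)=2 -> preserves
  Option B: v=38, gcd(2,38)=2 -> preserves
  Option C: v=42, gcd(2,42)=2 -> preserves
  Option D: v=19, gcd(2,19)=1 -> changes
  Option E: v=73, gcd(2,73)=1 -> changes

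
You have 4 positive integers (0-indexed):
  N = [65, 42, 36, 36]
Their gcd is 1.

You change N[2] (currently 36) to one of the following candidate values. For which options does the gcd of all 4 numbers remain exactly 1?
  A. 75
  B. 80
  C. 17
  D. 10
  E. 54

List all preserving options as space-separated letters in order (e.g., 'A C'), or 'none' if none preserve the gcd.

Answer: A B C D E

Derivation:
Old gcd = 1; gcd of others (without N[2]) = 1
New gcd for candidate v: gcd(1, v). Preserves old gcd iff gcd(1, v) = 1.
  Option A: v=75, gcd(1,75)=1 -> preserves
  Option B: v=80, gcd(1,80)=1 -> preserves
  Option C: v=17, gcd(1,17)=1 -> preserves
  Option D: v=10, gcd(1,10)=1 -> preserves
  Option E: v=54, gcd(1,54)=1 -> preserves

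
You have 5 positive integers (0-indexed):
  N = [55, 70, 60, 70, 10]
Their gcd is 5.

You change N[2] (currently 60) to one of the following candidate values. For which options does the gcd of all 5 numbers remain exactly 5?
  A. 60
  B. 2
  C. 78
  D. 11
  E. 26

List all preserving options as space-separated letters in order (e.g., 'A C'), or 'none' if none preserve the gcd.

Answer: A

Derivation:
Old gcd = 5; gcd of others (without N[2]) = 5
New gcd for candidate v: gcd(5, v). Preserves old gcd iff gcd(5, v) = 5.
  Option A: v=60, gcd(5,60)=5 -> preserves
  Option B: v=2, gcd(5,2)=1 -> changes
  Option C: v=78, gcd(5,78)=1 -> changes
  Option D: v=11, gcd(5,11)=1 -> changes
  Option E: v=26, gcd(5,26)=1 -> changes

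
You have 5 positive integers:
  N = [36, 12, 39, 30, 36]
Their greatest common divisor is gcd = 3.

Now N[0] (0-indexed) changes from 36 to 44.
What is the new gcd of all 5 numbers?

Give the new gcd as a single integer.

Numbers: [36, 12, 39, 30, 36], gcd = 3
Change: index 0, 36 -> 44
gcd of the OTHER numbers (without index 0): gcd([12, 39, 30, 36]) = 3
New gcd = gcd(g_others, new_val) = gcd(3, 44) = 1

Answer: 1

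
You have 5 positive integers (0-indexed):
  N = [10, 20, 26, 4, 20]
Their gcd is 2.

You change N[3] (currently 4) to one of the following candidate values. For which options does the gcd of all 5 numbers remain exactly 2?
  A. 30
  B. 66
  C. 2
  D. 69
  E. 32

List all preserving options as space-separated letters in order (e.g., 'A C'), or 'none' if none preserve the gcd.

Answer: A B C E

Derivation:
Old gcd = 2; gcd of others (without N[3]) = 2
New gcd for candidate v: gcd(2, v). Preserves old gcd iff gcd(2, v) = 2.
  Option A: v=30, gcd(2,30)=2 -> preserves
  Option B: v=66, gcd(2,66)=2 -> preserves
  Option C: v=2, gcd(2,2)=2 -> preserves
  Option D: v=69, gcd(2,69)=1 -> changes
  Option E: v=32, gcd(2,32)=2 -> preserves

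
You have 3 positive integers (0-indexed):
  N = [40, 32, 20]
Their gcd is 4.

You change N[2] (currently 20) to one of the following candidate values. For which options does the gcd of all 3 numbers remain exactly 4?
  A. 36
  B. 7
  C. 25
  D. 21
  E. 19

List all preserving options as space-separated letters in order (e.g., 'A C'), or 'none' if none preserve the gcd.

Old gcd = 4; gcd of others (without N[2]) = 8
New gcd for candidate v: gcd(8, v). Preserves old gcd iff gcd(8, v) = 4.
  Option A: v=36, gcd(8,36)=4 -> preserves
  Option B: v=7, gcd(8,7)=1 -> changes
  Option C: v=25, gcd(8,25)=1 -> changes
  Option D: v=21, gcd(8,21)=1 -> changes
  Option E: v=19, gcd(8,19)=1 -> changes

Answer: A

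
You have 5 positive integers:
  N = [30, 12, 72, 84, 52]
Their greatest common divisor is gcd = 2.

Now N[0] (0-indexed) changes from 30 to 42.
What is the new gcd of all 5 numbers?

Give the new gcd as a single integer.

Answer: 2

Derivation:
Numbers: [30, 12, 72, 84, 52], gcd = 2
Change: index 0, 30 -> 42
gcd of the OTHER numbers (without index 0): gcd([12, 72, 84, 52]) = 4
New gcd = gcd(g_others, new_val) = gcd(4, 42) = 2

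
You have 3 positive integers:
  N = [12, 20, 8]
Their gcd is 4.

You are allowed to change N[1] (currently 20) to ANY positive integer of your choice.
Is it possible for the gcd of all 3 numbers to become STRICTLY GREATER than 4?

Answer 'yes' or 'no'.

Answer: no

Derivation:
Current gcd = 4
gcd of all OTHER numbers (without N[1]=20): gcd([12, 8]) = 4
The new gcd after any change is gcd(4, new_value).
This can be at most 4.
Since 4 = old gcd 4, the gcd can only stay the same or decrease.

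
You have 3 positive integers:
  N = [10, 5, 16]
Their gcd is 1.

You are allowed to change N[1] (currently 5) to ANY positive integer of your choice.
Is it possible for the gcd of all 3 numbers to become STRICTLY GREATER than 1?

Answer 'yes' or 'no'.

Answer: yes

Derivation:
Current gcd = 1
gcd of all OTHER numbers (without N[1]=5): gcd([10, 16]) = 2
The new gcd after any change is gcd(2, new_value).
This can be at most 2.
Since 2 > old gcd 1, the gcd CAN increase (e.g., set N[1] = 2).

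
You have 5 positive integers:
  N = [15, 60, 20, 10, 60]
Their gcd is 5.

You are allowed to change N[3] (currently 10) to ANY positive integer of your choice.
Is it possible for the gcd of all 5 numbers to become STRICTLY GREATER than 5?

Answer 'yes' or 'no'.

Current gcd = 5
gcd of all OTHER numbers (without N[3]=10): gcd([15, 60, 20, 60]) = 5
The new gcd after any change is gcd(5, new_value).
This can be at most 5.
Since 5 = old gcd 5, the gcd can only stay the same or decrease.

Answer: no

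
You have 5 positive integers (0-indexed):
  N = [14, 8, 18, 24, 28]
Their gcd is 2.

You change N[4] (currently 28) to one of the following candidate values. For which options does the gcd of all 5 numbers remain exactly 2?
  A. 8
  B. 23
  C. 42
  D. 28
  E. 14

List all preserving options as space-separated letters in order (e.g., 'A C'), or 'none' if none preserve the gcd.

Answer: A C D E

Derivation:
Old gcd = 2; gcd of others (without N[4]) = 2
New gcd for candidate v: gcd(2, v). Preserves old gcd iff gcd(2, v) = 2.
  Option A: v=8, gcd(2,8)=2 -> preserves
  Option B: v=23, gcd(2,23)=1 -> changes
  Option C: v=42, gcd(2,42)=2 -> preserves
  Option D: v=28, gcd(2,28)=2 -> preserves
  Option E: v=14, gcd(2,14)=2 -> preserves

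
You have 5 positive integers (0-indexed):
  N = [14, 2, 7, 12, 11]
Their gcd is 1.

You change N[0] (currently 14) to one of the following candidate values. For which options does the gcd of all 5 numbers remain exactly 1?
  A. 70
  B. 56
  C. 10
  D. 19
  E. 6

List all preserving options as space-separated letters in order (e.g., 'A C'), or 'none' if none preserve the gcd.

Answer: A B C D E

Derivation:
Old gcd = 1; gcd of others (without N[0]) = 1
New gcd for candidate v: gcd(1, v). Preserves old gcd iff gcd(1, v) = 1.
  Option A: v=70, gcd(1,70)=1 -> preserves
  Option B: v=56, gcd(1,56)=1 -> preserves
  Option C: v=10, gcd(1,10)=1 -> preserves
  Option D: v=19, gcd(1,19)=1 -> preserves
  Option E: v=6, gcd(1,6)=1 -> preserves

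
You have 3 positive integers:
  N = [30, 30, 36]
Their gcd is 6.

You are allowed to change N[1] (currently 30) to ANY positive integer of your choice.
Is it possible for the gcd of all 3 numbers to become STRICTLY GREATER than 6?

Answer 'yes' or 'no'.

Current gcd = 6
gcd of all OTHER numbers (without N[1]=30): gcd([30, 36]) = 6
The new gcd after any change is gcd(6, new_value).
This can be at most 6.
Since 6 = old gcd 6, the gcd can only stay the same or decrease.

Answer: no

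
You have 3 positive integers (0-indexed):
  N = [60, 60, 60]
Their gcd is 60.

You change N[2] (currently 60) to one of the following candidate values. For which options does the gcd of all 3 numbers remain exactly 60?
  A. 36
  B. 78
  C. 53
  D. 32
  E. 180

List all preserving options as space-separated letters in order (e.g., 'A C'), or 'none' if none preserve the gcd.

Answer: E

Derivation:
Old gcd = 60; gcd of others (without N[2]) = 60
New gcd for candidate v: gcd(60, v). Preserves old gcd iff gcd(60, v) = 60.
  Option A: v=36, gcd(60,36)=12 -> changes
  Option B: v=78, gcd(60,78)=6 -> changes
  Option C: v=53, gcd(60,53)=1 -> changes
  Option D: v=32, gcd(60,32)=4 -> changes
  Option E: v=180, gcd(60,180)=60 -> preserves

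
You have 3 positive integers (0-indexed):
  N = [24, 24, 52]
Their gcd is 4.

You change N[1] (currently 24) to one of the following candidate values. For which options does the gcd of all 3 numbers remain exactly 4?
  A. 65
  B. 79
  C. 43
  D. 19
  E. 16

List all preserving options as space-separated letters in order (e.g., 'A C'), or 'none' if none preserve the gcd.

Answer: E

Derivation:
Old gcd = 4; gcd of others (without N[1]) = 4
New gcd for candidate v: gcd(4, v). Preserves old gcd iff gcd(4, v) = 4.
  Option A: v=65, gcd(4,65)=1 -> changes
  Option B: v=79, gcd(4,79)=1 -> changes
  Option C: v=43, gcd(4,43)=1 -> changes
  Option D: v=19, gcd(4,19)=1 -> changes
  Option E: v=16, gcd(4,16)=4 -> preserves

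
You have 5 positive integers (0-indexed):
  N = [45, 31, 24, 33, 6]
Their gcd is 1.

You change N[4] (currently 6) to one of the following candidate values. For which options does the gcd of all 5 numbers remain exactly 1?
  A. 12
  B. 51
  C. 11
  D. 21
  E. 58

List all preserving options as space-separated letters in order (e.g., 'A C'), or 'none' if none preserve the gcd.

Answer: A B C D E

Derivation:
Old gcd = 1; gcd of others (without N[4]) = 1
New gcd for candidate v: gcd(1, v). Preserves old gcd iff gcd(1, v) = 1.
  Option A: v=12, gcd(1,12)=1 -> preserves
  Option B: v=51, gcd(1,51)=1 -> preserves
  Option C: v=11, gcd(1,11)=1 -> preserves
  Option D: v=21, gcd(1,21)=1 -> preserves
  Option E: v=58, gcd(1,58)=1 -> preserves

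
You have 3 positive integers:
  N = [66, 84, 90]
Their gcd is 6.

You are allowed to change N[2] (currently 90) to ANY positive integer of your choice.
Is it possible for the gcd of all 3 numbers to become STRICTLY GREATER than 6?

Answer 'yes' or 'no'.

Answer: no

Derivation:
Current gcd = 6
gcd of all OTHER numbers (without N[2]=90): gcd([66, 84]) = 6
The new gcd after any change is gcd(6, new_value).
This can be at most 6.
Since 6 = old gcd 6, the gcd can only stay the same or decrease.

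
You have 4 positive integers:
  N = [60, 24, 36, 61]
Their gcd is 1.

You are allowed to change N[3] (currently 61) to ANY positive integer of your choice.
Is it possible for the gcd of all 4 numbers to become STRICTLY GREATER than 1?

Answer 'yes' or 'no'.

Answer: yes

Derivation:
Current gcd = 1
gcd of all OTHER numbers (without N[3]=61): gcd([60, 24, 36]) = 12
The new gcd after any change is gcd(12, new_value).
This can be at most 12.
Since 12 > old gcd 1, the gcd CAN increase (e.g., set N[3] = 12).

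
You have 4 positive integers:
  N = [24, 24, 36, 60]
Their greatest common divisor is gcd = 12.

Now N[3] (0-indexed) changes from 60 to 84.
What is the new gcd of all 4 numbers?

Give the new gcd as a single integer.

Numbers: [24, 24, 36, 60], gcd = 12
Change: index 3, 60 -> 84
gcd of the OTHER numbers (without index 3): gcd([24, 24, 36]) = 12
New gcd = gcd(g_others, new_val) = gcd(12, 84) = 12

Answer: 12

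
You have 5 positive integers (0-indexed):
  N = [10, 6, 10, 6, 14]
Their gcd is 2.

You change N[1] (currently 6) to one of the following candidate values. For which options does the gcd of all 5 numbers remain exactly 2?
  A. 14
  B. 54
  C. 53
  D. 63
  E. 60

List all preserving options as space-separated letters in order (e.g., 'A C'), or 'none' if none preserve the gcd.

Old gcd = 2; gcd of others (without N[1]) = 2
New gcd for candidate v: gcd(2, v). Preserves old gcd iff gcd(2, v) = 2.
  Option A: v=14, gcd(2,14)=2 -> preserves
  Option B: v=54, gcd(2,54)=2 -> preserves
  Option C: v=53, gcd(2,53)=1 -> changes
  Option D: v=63, gcd(2,63)=1 -> changes
  Option E: v=60, gcd(2,60)=2 -> preserves

Answer: A B E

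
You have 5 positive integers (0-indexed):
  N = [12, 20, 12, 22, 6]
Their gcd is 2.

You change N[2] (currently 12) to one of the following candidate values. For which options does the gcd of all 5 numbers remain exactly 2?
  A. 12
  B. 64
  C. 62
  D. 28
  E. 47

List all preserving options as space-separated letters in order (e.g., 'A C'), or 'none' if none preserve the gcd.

Old gcd = 2; gcd of others (without N[2]) = 2
New gcd for candidate v: gcd(2, v). Preserves old gcd iff gcd(2, v) = 2.
  Option A: v=12, gcd(2,12)=2 -> preserves
  Option B: v=64, gcd(2,64)=2 -> preserves
  Option C: v=62, gcd(2,62)=2 -> preserves
  Option D: v=28, gcd(2,28)=2 -> preserves
  Option E: v=47, gcd(2,47)=1 -> changes

Answer: A B C D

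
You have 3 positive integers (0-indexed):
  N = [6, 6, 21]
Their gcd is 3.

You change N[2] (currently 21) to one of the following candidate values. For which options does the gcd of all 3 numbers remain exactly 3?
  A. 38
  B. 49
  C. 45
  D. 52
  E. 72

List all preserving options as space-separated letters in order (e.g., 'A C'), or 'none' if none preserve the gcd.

Old gcd = 3; gcd of others (without N[2]) = 6
New gcd for candidate v: gcd(6, v). Preserves old gcd iff gcd(6, v) = 3.
  Option A: v=38, gcd(6,38)=2 -> changes
  Option B: v=49, gcd(6,49)=1 -> changes
  Option C: v=45, gcd(6,45)=3 -> preserves
  Option D: v=52, gcd(6,52)=2 -> changes
  Option E: v=72, gcd(6,72)=6 -> changes

Answer: C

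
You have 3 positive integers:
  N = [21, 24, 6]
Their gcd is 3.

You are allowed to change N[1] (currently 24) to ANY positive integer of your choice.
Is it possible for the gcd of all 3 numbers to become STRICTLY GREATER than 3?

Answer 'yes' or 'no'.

Current gcd = 3
gcd of all OTHER numbers (without N[1]=24): gcd([21, 6]) = 3
The new gcd after any change is gcd(3, new_value).
This can be at most 3.
Since 3 = old gcd 3, the gcd can only stay the same or decrease.

Answer: no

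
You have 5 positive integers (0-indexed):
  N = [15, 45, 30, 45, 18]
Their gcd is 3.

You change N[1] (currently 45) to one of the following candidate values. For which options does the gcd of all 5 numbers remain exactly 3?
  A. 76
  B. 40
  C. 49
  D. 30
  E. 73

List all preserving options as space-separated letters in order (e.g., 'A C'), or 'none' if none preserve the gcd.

Old gcd = 3; gcd of others (without N[1]) = 3
New gcd for candidate v: gcd(3, v). Preserves old gcd iff gcd(3, v) = 3.
  Option A: v=76, gcd(3,76)=1 -> changes
  Option B: v=40, gcd(3,40)=1 -> changes
  Option C: v=49, gcd(3,49)=1 -> changes
  Option D: v=30, gcd(3,30)=3 -> preserves
  Option E: v=73, gcd(3,73)=1 -> changes

Answer: D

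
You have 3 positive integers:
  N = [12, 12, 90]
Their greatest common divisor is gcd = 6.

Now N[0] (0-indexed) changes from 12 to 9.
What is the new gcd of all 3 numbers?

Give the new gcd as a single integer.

Answer: 3

Derivation:
Numbers: [12, 12, 90], gcd = 6
Change: index 0, 12 -> 9
gcd of the OTHER numbers (without index 0): gcd([12, 90]) = 6
New gcd = gcd(g_others, new_val) = gcd(6, 9) = 3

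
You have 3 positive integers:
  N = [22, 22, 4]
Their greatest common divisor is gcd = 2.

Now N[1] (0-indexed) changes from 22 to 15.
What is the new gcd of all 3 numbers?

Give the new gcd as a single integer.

Numbers: [22, 22, 4], gcd = 2
Change: index 1, 22 -> 15
gcd of the OTHER numbers (without index 1): gcd([22, 4]) = 2
New gcd = gcd(g_others, new_val) = gcd(2, 15) = 1

Answer: 1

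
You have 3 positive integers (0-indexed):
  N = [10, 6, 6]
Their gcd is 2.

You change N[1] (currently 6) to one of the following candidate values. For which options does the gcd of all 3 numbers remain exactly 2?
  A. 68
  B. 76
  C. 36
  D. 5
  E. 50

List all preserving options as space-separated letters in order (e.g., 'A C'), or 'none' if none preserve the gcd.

Old gcd = 2; gcd of others (without N[1]) = 2
New gcd for candidate v: gcd(2, v). Preserves old gcd iff gcd(2, v) = 2.
  Option A: v=68, gcd(2,68)=2 -> preserves
  Option B: v=76, gcd(2,76)=2 -> preserves
  Option C: v=36, gcd(2,36)=2 -> preserves
  Option D: v=5, gcd(2,5)=1 -> changes
  Option E: v=50, gcd(2,50)=2 -> preserves

Answer: A B C E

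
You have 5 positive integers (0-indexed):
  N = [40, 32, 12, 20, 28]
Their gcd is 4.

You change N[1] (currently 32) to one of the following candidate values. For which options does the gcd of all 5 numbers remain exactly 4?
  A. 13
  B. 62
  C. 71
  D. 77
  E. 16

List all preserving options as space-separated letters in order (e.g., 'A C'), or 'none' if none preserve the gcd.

Answer: E

Derivation:
Old gcd = 4; gcd of others (without N[1]) = 4
New gcd for candidate v: gcd(4, v). Preserves old gcd iff gcd(4, v) = 4.
  Option A: v=13, gcd(4,13)=1 -> changes
  Option B: v=62, gcd(4,62)=2 -> changes
  Option C: v=71, gcd(4,71)=1 -> changes
  Option D: v=77, gcd(4,77)=1 -> changes
  Option E: v=16, gcd(4,16)=4 -> preserves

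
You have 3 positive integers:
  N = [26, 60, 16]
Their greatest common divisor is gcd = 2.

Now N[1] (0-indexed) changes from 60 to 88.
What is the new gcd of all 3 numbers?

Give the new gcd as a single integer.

Numbers: [26, 60, 16], gcd = 2
Change: index 1, 60 -> 88
gcd of the OTHER numbers (without index 1): gcd([26, 16]) = 2
New gcd = gcd(g_others, new_val) = gcd(2, 88) = 2

Answer: 2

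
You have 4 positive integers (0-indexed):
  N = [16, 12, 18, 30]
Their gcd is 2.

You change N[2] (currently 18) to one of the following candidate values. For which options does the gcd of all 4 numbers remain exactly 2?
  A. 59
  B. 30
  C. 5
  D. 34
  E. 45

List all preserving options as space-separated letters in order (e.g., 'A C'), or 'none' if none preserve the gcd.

Old gcd = 2; gcd of others (without N[2]) = 2
New gcd for candidate v: gcd(2, v). Preserves old gcd iff gcd(2, v) = 2.
  Option A: v=59, gcd(2,59)=1 -> changes
  Option B: v=30, gcd(2,30)=2 -> preserves
  Option C: v=5, gcd(2,5)=1 -> changes
  Option D: v=34, gcd(2,34)=2 -> preserves
  Option E: v=45, gcd(2,45)=1 -> changes

Answer: B D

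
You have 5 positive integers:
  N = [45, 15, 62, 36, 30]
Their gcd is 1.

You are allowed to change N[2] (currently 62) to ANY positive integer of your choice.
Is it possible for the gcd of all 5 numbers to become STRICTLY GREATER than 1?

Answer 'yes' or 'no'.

Answer: yes

Derivation:
Current gcd = 1
gcd of all OTHER numbers (without N[2]=62): gcd([45, 15, 36, 30]) = 3
The new gcd after any change is gcd(3, new_value).
This can be at most 3.
Since 3 > old gcd 1, the gcd CAN increase (e.g., set N[2] = 3).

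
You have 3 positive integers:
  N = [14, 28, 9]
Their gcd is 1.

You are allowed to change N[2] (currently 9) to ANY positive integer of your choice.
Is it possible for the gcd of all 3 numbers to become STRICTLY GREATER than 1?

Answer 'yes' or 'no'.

Answer: yes

Derivation:
Current gcd = 1
gcd of all OTHER numbers (without N[2]=9): gcd([14, 28]) = 14
The new gcd after any change is gcd(14, new_value).
This can be at most 14.
Since 14 > old gcd 1, the gcd CAN increase (e.g., set N[2] = 14).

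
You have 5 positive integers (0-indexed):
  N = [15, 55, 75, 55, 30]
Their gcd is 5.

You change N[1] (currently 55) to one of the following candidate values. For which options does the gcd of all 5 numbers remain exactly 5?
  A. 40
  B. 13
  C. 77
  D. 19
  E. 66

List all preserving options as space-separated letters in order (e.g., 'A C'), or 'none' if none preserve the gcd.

Old gcd = 5; gcd of others (without N[1]) = 5
New gcd for candidate v: gcd(5, v). Preserves old gcd iff gcd(5, v) = 5.
  Option A: v=40, gcd(5,40)=5 -> preserves
  Option B: v=13, gcd(5,13)=1 -> changes
  Option C: v=77, gcd(5,77)=1 -> changes
  Option D: v=19, gcd(5,19)=1 -> changes
  Option E: v=66, gcd(5,66)=1 -> changes

Answer: A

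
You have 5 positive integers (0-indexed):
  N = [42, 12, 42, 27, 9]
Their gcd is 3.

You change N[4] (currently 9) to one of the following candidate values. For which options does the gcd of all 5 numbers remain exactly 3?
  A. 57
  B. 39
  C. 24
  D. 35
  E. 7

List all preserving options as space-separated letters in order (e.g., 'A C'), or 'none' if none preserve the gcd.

Old gcd = 3; gcd of others (without N[4]) = 3
New gcd for candidate v: gcd(3, v). Preserves old gcd iff gcd(3, v) = 3.
  Option A: v=57, gcd(3,57)=3 -> preserves
  Option B: v=39, gcd(3,39)=3 -> preserves
  Option C: v=24, gcd(3,24)=3 -> preserves
  Option D: v=35, gcd(3,35)=1 -> changes
  Option E: v=7, gcd(3,7)=1 -> changes

Answer: A B C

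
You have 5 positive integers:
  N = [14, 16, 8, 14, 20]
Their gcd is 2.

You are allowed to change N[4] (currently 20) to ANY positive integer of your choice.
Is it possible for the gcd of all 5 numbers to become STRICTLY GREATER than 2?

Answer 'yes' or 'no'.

Current gcd = 2
gcd of all OTHER numbers (without N[4]=20): gcd([14, 16, 8, 14]) = 2
The new gcd after any change is gcd(2, new_value).
This can be at most 2.
Since 2 = old gcd 2, the gcd can only stay the same or decrease.

Answer: no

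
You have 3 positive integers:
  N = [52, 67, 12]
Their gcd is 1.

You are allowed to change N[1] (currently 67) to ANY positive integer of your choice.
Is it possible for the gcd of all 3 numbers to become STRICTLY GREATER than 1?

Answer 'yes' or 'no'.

Current gcd = 1
gcd of all OTHER numbers (without N[1]=67): gcd([52, 12]) = 4
The new gcd after any change is gcd(4, new_value).
This can be at most 4.
Since 4 > old gcd 1, the gcd CAN increase (e.g., set N[1] = 4).

Answer: yes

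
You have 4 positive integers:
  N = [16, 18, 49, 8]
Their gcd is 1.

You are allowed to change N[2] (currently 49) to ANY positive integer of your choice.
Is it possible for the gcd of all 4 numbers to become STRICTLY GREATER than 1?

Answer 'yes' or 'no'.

Current gcd = 1
gcd of all OTHER numbers (without N[2]=49): gcd([16, 18, 8]) = 2
The new gcd after any change is gcd(2, new_value).
This can be at most 2.
Since 2 > old gcd 1, the gcd CAN increase (e.g., set N[2] = 2).

Answer: yes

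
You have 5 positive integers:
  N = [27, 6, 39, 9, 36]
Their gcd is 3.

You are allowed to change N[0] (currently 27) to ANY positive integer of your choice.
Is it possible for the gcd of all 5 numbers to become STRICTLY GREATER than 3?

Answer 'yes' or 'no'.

Current gcd = 3
gcd of all OTHER numbers (without N[0]=27): gcd([6, 39, 9, 36]) = 3
The new gcd after any change is gcd(3, new_value).
This can be at most 3.
Since 3 = old gcd 3, the gcd can only stay the same or decrease.

Answer: no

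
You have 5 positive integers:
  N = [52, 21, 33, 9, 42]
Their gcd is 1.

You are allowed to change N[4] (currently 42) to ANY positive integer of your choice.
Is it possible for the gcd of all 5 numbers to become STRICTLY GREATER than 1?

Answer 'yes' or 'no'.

Answer: no

Derivation:
Current gcd = 1
gcd of all OTHER numbers (without N[4]=42): gcd([52, 21, 33, 9]) = 1
The new gcd after any change is gcd(1, new_value).
This can be at most 1.
Since 1 = old gcd 1, the gcd can only stay the same or decrease.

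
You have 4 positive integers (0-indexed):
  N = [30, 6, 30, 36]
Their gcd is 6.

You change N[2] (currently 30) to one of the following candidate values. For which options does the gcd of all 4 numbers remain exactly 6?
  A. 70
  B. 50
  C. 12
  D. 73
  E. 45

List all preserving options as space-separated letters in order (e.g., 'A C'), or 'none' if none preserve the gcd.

Answer: C

Derivation:
Old gcd = 6; gcd of others (without N[2]) = 6
New gcd for candidate v: gcd(6, v). Preserves old gcd iff gcd(6, v) = 6.
  Option A: v=70, gcd(6,70)=2 -> changes
  Option B: v=50, gcd(6,50)=2 -> changes
  Option C: v=12, gcd(6,12)=6 -> preserves
  Option D: v=73, gcd(6,73)=1 -> changes
  Option E: v=45, gcd(6,45)=3 -> changes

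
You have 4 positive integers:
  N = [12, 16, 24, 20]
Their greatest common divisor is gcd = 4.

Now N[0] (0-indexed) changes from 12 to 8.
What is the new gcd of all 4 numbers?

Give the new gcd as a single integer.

Answer: 4

Derivation:
Numbers: [12, 16, 24, 20], gcd = 4
Change: index 0, 12 -> 8
gcd of the OTHER numbers (without index 0): gcd([16, 24, 20]) = 4
New gcd = gcd(g_others, new_val) = gcd(4, 8) = 4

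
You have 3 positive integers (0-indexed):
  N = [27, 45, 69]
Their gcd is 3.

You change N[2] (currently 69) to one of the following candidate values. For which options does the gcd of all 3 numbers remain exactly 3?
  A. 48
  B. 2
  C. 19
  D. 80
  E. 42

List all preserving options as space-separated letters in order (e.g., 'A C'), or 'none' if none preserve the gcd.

Answer: A E

Derivation:
Old gcd = 3; gcd of others (without N[2]) = 9
New gcd for candidate v: gcd(9, v). Preserves old gcd iff gcd(9, v) = 3.
  Option A: v=48, gcd(9,48)=3 -> preserves
  Option B: v=2, gcd(9,2)=1 -> changes
  Option C: v=19, gcd(9,19)=1 -> changes
  Option D: v=80, gcd(9,80)=1 -> changes
  Option E: v=42, gcd(9,42)=3 -> preserves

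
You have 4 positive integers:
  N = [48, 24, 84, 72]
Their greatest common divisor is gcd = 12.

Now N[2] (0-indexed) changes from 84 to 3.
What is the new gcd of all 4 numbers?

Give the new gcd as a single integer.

Answer: 3

Derivation:
Numbers: [48, 24, 84, 72], gcd = 12
Change: index 2, 84 -> 3
gcd of the OTHER numbers (without index 2): gcd([48, 24, 72]) = 24
New gcd = gcd(g_others, new_val) = gcd(24, 3) = 3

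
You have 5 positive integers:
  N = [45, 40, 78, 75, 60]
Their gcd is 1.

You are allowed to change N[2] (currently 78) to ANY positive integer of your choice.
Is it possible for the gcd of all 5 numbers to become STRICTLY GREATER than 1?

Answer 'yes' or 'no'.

Answer: yes

Derivation:
Current gcd = 1
gcd of all OTHER numbers (without N[2]=78): gcd([45, 40, 75, 60]) = 5
The new gcd after any change is gcd(5, new_value).
This can be at most 5.
Since 5 > old gcd 1, the gcd CAN increase (e.g., set N[2] = 5).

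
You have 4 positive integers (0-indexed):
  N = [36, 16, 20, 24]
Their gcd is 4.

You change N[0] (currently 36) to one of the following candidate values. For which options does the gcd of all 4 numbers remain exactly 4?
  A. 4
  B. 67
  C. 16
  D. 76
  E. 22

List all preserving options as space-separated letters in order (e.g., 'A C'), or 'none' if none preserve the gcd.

Old gcd = 4; gcd of others (without N[0]) = 4
New gcd for candidate v: gcd(4, v). Preserves old gcd iff gcd(4, v) = 4.
  Option A: v=4, gcd(4,4)=4 -> preserves
  Option B: v=67, gcd(4,67)=1 -> changes
  Option C: v=16, gcd(4,16)=4 -> preserves
  Option D: v=76, gcd(4,76)=4 -> preserves
  Option E: v=22, gcd(4,22)=2 -> changes

Answer: A C D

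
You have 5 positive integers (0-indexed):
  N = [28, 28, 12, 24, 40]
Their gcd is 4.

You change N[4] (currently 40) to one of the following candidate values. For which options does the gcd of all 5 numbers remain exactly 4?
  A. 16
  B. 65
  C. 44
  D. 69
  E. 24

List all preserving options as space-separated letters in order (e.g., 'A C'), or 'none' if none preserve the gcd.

Old gcd = 4; gcd of others (without N[4]) = 4
New gcd for candidate v: gcd(4, v). Preserves old gcd iff gcd(4, v) = 4.
  Option A: v=16, gcd(4,16)=4 -> preserves
  Option B: v=65, gcd(4,65)=1 -> changes
  Option C: v=44, gcd(4,44)=4 -> preserves
  Option D: v=69, gcd(4,69)=1 -> changes
  Option E: v=24, gcd(4,24)=4 -> preserves

Answer: A C E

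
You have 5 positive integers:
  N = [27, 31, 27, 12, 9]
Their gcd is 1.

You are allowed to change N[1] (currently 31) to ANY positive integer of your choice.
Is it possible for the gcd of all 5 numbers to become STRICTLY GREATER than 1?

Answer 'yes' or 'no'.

Current gcd = 1
gcd of all OTHER numbers (without N[1]=31): gcd([27, 27, 12, 9]) = 3
The new gcd after any change is gcd(3, new_value).
This can be at most 3.
Since 3 > old gcd 1, the gcd CAN increase (e.g., set N[1] = 3).

Answer: yes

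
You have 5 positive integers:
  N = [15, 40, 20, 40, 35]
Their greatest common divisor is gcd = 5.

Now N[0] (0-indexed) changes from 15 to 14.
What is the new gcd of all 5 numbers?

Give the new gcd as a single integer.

Answer: 1

Derivation:
Numbers: [15, 40, 20, 40, 35], gcd = 5
Change: index 0, 15 -> 14
gcd of the OTHER numbers (without index 0): gcd([40, 20, 40, 35]) = 5
New gcd = gcd(g_others, new_val) = gcd(5, 14) = 1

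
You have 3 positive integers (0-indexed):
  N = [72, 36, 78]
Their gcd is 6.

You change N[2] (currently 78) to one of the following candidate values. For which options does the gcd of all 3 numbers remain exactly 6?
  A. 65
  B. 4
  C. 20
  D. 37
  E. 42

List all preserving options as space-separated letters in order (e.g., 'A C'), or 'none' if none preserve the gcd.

Old gcd = 6; gcd of others (without N[2]) = 36
New gcd for candidate v: gcd(36, v). Preserves old gcd iff gcd(36, v) = 6.
  Option A: v=65, gcd(36,65)=1 -> changes
  Option B: v=4, gcd(36,4)=4 -> changes
  Option C: v=20, gcd(36,20)=4 -> changes
  Option D: v=37, gcd(36,37)=1 -> changes
  Option E: v=42, gcd(36,42)=6 -> preserves

Answer: E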